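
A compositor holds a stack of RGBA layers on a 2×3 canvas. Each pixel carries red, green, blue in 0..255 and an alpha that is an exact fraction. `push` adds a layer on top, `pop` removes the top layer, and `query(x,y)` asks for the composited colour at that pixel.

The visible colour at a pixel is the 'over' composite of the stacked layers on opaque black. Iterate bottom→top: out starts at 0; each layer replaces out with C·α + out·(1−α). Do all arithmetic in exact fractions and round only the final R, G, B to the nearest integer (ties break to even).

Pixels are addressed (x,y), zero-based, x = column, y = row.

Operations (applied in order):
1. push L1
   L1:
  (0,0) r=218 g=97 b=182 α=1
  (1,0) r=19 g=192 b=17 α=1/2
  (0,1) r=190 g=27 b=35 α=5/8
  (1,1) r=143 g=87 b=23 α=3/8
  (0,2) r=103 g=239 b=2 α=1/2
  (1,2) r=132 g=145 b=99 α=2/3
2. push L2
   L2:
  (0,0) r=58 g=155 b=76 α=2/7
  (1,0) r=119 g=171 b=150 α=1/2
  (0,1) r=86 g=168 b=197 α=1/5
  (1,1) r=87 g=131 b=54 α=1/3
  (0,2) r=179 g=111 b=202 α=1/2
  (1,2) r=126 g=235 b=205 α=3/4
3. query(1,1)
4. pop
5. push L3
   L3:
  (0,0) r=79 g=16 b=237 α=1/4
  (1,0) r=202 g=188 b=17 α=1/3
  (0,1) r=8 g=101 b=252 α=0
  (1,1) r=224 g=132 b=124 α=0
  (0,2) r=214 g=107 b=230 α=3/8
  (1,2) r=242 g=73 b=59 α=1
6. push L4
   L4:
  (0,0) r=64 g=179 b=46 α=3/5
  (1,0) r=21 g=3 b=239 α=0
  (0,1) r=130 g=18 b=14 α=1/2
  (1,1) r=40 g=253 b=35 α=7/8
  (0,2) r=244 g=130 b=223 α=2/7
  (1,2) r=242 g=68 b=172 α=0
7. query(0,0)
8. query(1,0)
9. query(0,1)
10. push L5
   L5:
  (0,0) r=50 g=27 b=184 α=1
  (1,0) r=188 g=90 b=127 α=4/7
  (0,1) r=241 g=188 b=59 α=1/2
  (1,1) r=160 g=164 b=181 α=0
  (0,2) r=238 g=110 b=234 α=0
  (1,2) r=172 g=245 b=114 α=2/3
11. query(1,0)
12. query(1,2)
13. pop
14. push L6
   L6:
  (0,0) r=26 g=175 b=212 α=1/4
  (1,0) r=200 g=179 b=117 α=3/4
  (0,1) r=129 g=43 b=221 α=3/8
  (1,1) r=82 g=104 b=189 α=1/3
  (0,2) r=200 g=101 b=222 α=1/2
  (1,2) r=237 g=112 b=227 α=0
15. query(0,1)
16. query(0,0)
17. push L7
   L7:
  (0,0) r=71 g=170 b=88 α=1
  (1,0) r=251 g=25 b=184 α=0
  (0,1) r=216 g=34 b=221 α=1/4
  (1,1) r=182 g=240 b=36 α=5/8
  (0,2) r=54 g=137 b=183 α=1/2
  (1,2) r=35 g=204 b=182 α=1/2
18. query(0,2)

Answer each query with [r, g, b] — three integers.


at x=1,y=1 over L1,L2:
+L1 (α=3/8) → [429/8, 261/8, 69/8]
+L2 (α=1/3) → [259/4, 785/12, 95/4]
rounded: [65, 65, 24]

query (0,0) [L1,L3,L4] — begin 0,0,0
after L1 α=1: [218, 97, 182]
after L3 α=1/4: [733/4, 307/4, 783/4]
after L4 α=3/5: [1117/10, 1381/10, 1059/10]
rounded: [112, 138, 106]

at x=1,y=0 over L1,L3,L4:
after L1 α=1/2: [19/2, 96, 17/2]
after L3 α=1/3: [221/3, 380/3, 34/3]
after L4 α=0: [221/3, 380/3, 34/3]
= [74, 127, 11]

query (0,1) [L1,L3,L4] — begin 0,0,0
+L1 (α=5/8) → [475/4, 135/8, 175/8]
+L3 (α=0) → [475/4, 135/8, 175/8]
+L4 (α=1/2) → [995/8, 279/16, 287/16]
= [124, 17, 18]

at x=1,y=0 over L1,L3,L4,L5:
+L1 (α=1/2) → [19/2, 96, 17/2]
+L3 (α=1/3) → [221/3, 380/3, 34/3]
+L4 (α=0) → [221/3, 380/3, 34/3]
+L5 (α=4/7) → [139, 740/7, 542/7]
→ [139, 106, 77]

(1,2) stack=L1,L3,L4,L5; from [0,0,0]:
after L1 α=2/3: [88, 290/3, 66]
after L3 α=1: [242, 73, 59]
after L4 α=0: [242, 73, 59]
after L5 α=2/3: [586/3, 563/3, 287/3]
→ [195, 188, 96]

(0,1) stack=L1,L3,L4,L6; from [0,0,0]:
L1 α=5/8: [475/4, 135/8, 175/8]
L3 α=0: [475/4, 135/8, 175/8]
L4 α=1/2: [995/8, 279/16, 287/16]
L6 α=3/8: [8071/64, 3459/128, 12043/128]
rounded: [126, 27, 94]

(0,0) stack=L1,L3,L4,L6; from [0,0,0]:
after L1 α=1: [218, 97, 182]
after L3 α=1/4: [733/4, 307/4, 783/4]
after L4 α=3/5: [1117/10, 1381/10, 1059/10]
after L6 α=1/4: [3611/40, 5893/40, 5297/40]
→ [90, 147, 132]

(0,2) stack=L1,L3,L4,L6,L7; from [0,0,0]:
L1 α=1/2: [103/2, 239/2, 1]
L3 α=3/8: [1799/16, 1837/16, 695/8]
L4 α=2/7: [16803/112, 13345/112, 7043/56]
L6 α=1/2: [39203/224, 24657/224, 19475/112]
L7 α=1/2: [51299/448, 55345/448, 39971/224]
→ [115, 124, 178]


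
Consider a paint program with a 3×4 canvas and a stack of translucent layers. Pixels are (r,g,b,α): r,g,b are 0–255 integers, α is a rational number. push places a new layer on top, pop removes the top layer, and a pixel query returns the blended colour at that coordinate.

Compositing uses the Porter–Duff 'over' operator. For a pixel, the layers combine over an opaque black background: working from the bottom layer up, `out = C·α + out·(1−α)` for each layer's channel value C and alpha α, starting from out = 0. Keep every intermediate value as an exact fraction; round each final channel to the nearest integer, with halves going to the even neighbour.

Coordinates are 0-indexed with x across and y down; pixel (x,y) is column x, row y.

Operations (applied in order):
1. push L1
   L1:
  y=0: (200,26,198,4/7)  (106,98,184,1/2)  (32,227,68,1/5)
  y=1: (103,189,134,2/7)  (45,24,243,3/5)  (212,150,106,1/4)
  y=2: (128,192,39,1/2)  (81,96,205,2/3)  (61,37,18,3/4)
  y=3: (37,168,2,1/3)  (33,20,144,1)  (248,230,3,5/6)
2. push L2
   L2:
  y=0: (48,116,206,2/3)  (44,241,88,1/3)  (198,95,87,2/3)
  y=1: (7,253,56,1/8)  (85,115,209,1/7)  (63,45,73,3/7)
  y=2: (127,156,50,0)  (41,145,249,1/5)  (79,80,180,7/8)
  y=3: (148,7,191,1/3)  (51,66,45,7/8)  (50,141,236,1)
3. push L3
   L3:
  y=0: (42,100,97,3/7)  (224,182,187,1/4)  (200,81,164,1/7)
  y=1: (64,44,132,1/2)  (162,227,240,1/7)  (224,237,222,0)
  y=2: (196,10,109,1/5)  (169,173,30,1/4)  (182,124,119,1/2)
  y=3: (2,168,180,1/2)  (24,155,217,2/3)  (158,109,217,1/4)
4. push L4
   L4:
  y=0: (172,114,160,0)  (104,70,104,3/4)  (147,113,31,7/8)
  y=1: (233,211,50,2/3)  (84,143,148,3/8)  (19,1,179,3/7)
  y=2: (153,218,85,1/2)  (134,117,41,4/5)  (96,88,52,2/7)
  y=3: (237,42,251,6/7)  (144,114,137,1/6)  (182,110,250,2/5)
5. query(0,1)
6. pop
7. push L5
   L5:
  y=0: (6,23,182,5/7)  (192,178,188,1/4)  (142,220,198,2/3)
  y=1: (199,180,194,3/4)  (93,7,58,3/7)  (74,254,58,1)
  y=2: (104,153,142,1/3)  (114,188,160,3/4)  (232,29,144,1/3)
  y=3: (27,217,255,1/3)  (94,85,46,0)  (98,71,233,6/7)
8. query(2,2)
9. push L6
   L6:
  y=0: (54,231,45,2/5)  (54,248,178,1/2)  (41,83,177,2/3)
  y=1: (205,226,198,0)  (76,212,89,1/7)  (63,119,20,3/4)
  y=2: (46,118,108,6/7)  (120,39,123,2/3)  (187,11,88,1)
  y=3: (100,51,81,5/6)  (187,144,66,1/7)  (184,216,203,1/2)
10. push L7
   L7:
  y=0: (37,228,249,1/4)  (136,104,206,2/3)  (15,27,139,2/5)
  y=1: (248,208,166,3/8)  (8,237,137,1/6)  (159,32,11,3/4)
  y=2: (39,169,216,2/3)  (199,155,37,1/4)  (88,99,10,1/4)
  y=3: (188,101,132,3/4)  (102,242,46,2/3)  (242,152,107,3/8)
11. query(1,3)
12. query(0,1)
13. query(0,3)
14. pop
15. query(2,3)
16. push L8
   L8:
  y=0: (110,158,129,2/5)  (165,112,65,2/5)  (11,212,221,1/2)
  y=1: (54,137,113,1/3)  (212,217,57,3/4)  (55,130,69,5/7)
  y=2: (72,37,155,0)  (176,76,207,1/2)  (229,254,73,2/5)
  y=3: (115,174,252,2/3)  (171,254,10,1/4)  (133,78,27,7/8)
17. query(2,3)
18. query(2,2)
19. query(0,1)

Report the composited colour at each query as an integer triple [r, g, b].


at x=0,y=1 over L1,L2,L3,L4:
after L1 α=2/7: [206/7, 54, 268/7]
after L2 α=1/8: [213/8, 631/8, 81/2]
after L3 α=1/2: [725/16, 983/16, 345/4]
after L4 α=2/3: [2727/16, 7735/48, 745/12]
rounded: [170, 161, 62]

query (2,2) [L1,L2,L3,L5] — begin 0,0,0
after L1 α=3/4: [183/4, 111/4, 27/2]
after L2 α=7/8: [2395/32, 2351/32, 2547/16]
after L3 α=1/2: [8219/64, 6319/64, 4451/32]
after L5 α=1/3: [15643/96, 7247/96, 6755/48]
→ [163, 75, 141]

at x=1,y=3 over L1,L2,L3,L5,L6,L7:
L1 α=1: [33, 20, 144]
L2 α=7/8: [195/4, 241/4, 459/8]
L3 α=2/3: [129/4, 1481/12, 3931/24]
L5 α=0: [129/4, 1481/12, 3931/24]
L6 α=1/7: [761/14, 1769/14, 4195/28]
L7 α=2/3: [3617/42, 8545/42, 2257/28]
→ [86, 203, 81]

(0,1) stack=L1,L2,L3,L5,L6,L7; from [0,0,0]:
+L1 (α=2/7) → [206/7, 54, 268/7]
+L2 (α=1/8) → [213/8, 631/8, 81/2]
+L3 (α=1/2) → [725/16, 983/16, 345/4]
+L5 (α=3/4) → [10277/64, 9623/64, 2673/16]
+L6 (α=0) → [10277/64, 9623/64, 2673/16]
+L7 (α=3/8) → [99001/512, 88051/512, 21333/128]
= [193, 172, 167]

at x=0,y=3 over L1,L2,L3,L5,L6,L7:
L1 α=1/3: [37/3, 56, 2/3]
L2 α=1/3: [518/9, 119/3, 577/9]
L3 α=1/2: [268/9, 623/6, 2197/18]
L5 α=1/3: [779/27, 1274/9, 4492/27]
L6 α=5/6: [14279/162, 3569/54, 15427/162]
L7 α=3/4: [105647/648, 19931/216, 79579/648]
→ [163, 92, 123]

(2,3) stack=L1,L2,L3,L5,L6; from [0,0,0]:
after L1 α=5/6: [620/3, 575/3, 5/2]
after L2 α=1: [50, 141, 236]
after L3 α=1/4: [77, 133, 925/4]
after L5 α=6/7: [95, 559/7, 931/4]
after L6 α=1/2: [279/2, 2071/14, 1743/8]
= [140, 148, 218]

at x=2,y=3 over L1,L2,L3,L5,L6,L8:
L1 α=5/6: [620/3, 575/3, 5/2]
L2 α=1: [50, 141, 236]
L3 α=1/4: [77, 133, 925/4]
L5 α=6/7: [95, 559/7, 931/4]
L6 α=1/2: [279/2, 2071/14, 1743/8]
L8 α=7/8: [2141/16, 9715/112, 3255/64]
= [134, 87, 51]

query (2,2) [L1,L2,L3,L5,L6,L8] — begin 0,0,0
L1 α=3/4: [183/4, 111/4, 27/2]
L2 α=7/8: [2395/32, 2351/32, 2547/16]
L3 α=1/2: [8219/64, 6319/64, 4451/32]
L5 α=1/3: [15643/96, 7247/96, 6755/48]
L6 α=1: [187, 11, 88]
L8 α=2/5: [1019/5, 541/5, 82]
= [204, 108, 82]

query (0,1) [L1,L2,L3,L5,L6,L8] — begin 0,0,0
after L1 α=2/7: [206/7, 54, 268/7]
after L2 α=1/8: [213/8, 631/8, 81/2]
after L3 α=1/2: [725/16, 983/16, 345/4]
after L5 α=3/4: [10277/64, 9623/64, 2673/16]
after L6 α=0: [10277/64, 9623/64, 2673/16]
after L8 α=1/3: [12005/96, 4669/32, 3577/24]
rounded: [125, 146, 149]


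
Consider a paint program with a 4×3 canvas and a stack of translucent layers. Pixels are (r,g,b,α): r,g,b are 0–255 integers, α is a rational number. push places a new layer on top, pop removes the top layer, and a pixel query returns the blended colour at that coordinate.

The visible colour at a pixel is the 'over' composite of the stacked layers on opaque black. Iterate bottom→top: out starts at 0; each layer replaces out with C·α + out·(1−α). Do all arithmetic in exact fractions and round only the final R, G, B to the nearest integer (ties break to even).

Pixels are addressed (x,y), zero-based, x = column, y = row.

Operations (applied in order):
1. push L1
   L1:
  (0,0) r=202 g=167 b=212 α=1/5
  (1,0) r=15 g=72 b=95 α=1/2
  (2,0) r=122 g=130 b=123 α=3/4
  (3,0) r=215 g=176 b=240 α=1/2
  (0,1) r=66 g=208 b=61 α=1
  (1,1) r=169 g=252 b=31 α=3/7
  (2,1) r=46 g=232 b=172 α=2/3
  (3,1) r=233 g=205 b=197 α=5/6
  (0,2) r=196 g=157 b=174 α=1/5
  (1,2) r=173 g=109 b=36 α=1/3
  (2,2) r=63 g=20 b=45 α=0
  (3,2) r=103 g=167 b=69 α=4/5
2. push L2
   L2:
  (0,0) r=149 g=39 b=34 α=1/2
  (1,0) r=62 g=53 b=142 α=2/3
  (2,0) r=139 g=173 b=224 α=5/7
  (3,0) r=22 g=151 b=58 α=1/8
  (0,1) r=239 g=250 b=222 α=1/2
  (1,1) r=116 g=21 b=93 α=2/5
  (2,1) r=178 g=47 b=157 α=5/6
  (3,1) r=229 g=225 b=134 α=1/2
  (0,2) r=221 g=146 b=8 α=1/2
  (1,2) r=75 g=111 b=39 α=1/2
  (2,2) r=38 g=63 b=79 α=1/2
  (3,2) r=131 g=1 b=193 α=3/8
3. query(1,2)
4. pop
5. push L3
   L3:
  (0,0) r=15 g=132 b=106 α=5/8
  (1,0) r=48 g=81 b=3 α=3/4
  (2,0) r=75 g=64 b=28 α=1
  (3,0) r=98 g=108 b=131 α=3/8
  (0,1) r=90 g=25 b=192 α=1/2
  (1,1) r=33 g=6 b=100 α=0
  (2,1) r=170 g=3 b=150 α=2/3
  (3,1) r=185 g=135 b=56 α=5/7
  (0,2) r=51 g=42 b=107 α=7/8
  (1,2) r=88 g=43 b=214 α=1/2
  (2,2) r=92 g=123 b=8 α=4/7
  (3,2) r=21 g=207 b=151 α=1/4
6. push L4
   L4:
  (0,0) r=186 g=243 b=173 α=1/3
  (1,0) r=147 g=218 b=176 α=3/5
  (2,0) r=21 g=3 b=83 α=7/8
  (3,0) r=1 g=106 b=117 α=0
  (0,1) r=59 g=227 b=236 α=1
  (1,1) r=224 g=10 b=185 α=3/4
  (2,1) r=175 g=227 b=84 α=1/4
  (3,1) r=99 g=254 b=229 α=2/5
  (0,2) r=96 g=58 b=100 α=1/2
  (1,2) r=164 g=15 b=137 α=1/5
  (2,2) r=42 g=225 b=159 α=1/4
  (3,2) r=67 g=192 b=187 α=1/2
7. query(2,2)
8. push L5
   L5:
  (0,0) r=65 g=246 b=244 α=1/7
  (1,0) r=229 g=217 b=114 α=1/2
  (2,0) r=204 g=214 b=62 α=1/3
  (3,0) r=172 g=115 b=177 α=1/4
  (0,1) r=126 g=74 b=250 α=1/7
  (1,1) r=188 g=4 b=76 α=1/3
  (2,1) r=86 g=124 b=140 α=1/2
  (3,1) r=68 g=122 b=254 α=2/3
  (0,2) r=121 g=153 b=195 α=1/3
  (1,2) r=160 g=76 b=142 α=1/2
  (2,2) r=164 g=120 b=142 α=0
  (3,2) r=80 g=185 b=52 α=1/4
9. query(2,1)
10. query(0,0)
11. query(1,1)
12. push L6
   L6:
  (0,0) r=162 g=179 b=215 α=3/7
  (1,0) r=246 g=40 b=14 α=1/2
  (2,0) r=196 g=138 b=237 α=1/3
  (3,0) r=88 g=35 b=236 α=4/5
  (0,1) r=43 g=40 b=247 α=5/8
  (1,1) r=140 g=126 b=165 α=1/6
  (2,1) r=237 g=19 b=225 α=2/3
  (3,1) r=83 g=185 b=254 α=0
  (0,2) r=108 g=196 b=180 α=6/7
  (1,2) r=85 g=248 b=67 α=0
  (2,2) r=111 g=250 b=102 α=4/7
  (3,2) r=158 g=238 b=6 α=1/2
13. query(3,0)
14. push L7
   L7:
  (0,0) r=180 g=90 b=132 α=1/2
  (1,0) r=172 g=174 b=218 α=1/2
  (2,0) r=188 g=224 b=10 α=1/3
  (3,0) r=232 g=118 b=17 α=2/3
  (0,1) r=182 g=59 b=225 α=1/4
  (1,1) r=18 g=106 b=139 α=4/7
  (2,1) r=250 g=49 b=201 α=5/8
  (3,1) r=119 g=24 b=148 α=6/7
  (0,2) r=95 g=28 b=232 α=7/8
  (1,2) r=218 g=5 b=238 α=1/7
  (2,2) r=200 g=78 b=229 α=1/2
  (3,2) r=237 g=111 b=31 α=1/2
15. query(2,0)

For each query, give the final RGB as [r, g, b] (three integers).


(1,2) stack=L1,L2; from [0,0,0]:
+L1 (α=1/3) → [173/3, 109/3, 12]
+L2 (α=1/2) → [199/3, 221/3, 51/2]
= [66, 74, 26]

(2,2) stack=L1,L3,L4; from [0,0,0]:
+L1 (α=0) → [0, 0, 0]
+L3 (α=4/7) → [368/7, 492/7, 32/7]
+L4 (α=1/4) → [699/14, 3051/28, 1209/28]
→ [50, 109, 43]

query (2,1) [L1,L3,L4,L5] — begin 0,0,0
+L1 (α=2/3) → [92/3, 464/3, 344/3]
+L3 (α=2/3) → [1112/9, 482/9, 1244/9]
+L4 (α=1/4) → [1637/12, 1163/12, 374/3]
+L5 (α=1/2) → [2669/24, 2651/24, 397/3]
= [111, 110, 132]

query (0,0) [L1,L3,L4,L5] — begin 0,0,0
+L1 (α=1/5) → [202/5, 167/5, 212/5]
+L3 (α=5/8) → [981/40, 3801/40, 1643/20]
+L4 (α=1/3) → [1567/20, 2887/20, 3373/30]
+L5 (α=1/7) → [5351/70, 11121/70, 4593/35]
→ [76, 159, 131]

at x=1,y=1 over L1,L3,L4,L5:
+L1 (α=3/7) → [507/7, 108, 93/7]
+L3 (α=0) → [507/7, 108, 93/7]
+L4 (α=3/4) → [5211/28, 69/2, 1989/14]
+L5 (α=1/3) → [7843/42, 73/3, 2521/21]
rounded: [187, 24, 120]

(3,0) stack=L1,L3,L4,L5,L6; from [0,0,0]:
after L1 α=1/2: [215/2, 88, 120]
after L3 α=3/8: [1663/16, 191/2, 993/8]
after L4 α=0: [1663/16, 191/2, 993/8]
after L5 α=1/4: [7741/64, 803/8, 4395/32]
after L6 α=4/5: [30269/320, 1923/40, 34603/160]
rounded: [95, 48, 216]

(2,0) stack=L1,L3,L4,L5,L6,L7; from [0,0,0]:
+L1 (α=3/4) → [183/2, 195/2, 369/4]
+L3 (α=1) → [75, 64, 28]
+L4 (α=7/8) → [111/4, 85/8, 609/8]
+L5 (α=1/3) → [173/2, 941/12, 857/12]
+L6 (α=1/3) → [123, 1769/18, 2279/18]
+L7 (α=1/3) → [434/3, 3785/27, 2369/27]
= [145, 140, 88]


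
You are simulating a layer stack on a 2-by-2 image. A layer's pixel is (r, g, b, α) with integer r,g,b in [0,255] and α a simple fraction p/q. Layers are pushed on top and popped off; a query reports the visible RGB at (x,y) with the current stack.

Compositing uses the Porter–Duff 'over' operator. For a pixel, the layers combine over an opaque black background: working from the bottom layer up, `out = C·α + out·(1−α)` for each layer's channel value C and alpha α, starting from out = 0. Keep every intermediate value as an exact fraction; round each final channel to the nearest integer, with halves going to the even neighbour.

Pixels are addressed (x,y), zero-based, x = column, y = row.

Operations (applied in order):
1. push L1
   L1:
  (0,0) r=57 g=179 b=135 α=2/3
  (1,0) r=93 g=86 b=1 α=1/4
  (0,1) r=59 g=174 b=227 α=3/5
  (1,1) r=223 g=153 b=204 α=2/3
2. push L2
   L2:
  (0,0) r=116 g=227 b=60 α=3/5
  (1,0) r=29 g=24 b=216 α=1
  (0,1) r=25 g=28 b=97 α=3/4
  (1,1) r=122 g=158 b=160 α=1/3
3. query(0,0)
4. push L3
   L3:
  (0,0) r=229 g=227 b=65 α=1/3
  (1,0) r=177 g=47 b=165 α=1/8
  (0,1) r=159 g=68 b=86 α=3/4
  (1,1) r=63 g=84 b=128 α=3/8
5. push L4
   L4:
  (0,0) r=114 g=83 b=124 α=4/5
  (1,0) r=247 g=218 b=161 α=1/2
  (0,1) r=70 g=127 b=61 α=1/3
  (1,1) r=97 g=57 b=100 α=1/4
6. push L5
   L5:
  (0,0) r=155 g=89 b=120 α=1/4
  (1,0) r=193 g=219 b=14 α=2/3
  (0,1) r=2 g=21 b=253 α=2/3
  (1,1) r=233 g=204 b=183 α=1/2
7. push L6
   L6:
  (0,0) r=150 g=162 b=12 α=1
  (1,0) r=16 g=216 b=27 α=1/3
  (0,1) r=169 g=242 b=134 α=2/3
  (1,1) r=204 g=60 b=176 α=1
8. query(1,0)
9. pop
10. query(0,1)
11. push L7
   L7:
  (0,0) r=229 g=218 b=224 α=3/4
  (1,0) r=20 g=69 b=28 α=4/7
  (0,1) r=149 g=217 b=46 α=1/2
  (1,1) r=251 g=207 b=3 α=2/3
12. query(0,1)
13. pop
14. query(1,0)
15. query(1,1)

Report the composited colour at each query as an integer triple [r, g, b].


at x=0,y=0 over L1,L2:
after L1 α=2/3: [38, 358/3, 90]
after L2 α=3/5: [424/5, 2759/15, 72]
→ [85, 184, 72]

at x=1,y=0 over L1,L2,L3,L4,L5,L6:
L1 α=1/4: [93/4, 43/2, 1/4]
L2 α=1: [29, 24, 216]
L3 α=1/8: [95/2, 215/8, 1677/8]
L4 α=1/2: [589/4, 1959/16, 2965/16]
L5 α=2/3: [711/4, 2989/16, 3413/48]
L6 α=1/3: [743/6, 4717/24, 4061/72]
rounded: [124, 197, 56]

query (0,1) [L1,L2,L3,L4,L5] — begin 0,0,0
+L1 (α=3/5) → [177/5, 522/5, 681/5]
+L2 (α=3/4) → [138/5, 471/10, 534/5]
+L3 (α=3/4) → [2523/20, 2511/40, 456/5]
+L4 (α=1/3) → [3223/30, 5051/60, 1217/15]
+L5 (α=2/3) → [3343/90, 7571/180, 8807/45]
→ [37, 42, 196]

query (0,1) [L1,L2,L3,L4,L5,L7] — begin 0,0,0
L1 α=3/5: [177/5, 522/5, 681/5]
L2 α=3/4: [138/5, 471/10, 534/5]
L3 α=3/4: [2523/20, 2511/40, 456/5]
L4 α=1/3: [3223/30, 5051/60, 1217/15]
L5 α=2/3: [3343/90, 7571/180, 8807/45]
L7 α=1/2: [16753/180, 46631/360, 10877/90]
= [93, 130, 121]

(1,0) stack=L1,L2,L3,L4,L5; from [0,0,0]:
+L1 (α=1/4) → [93/4, 43/2, 1/4]
+L2 (α=1) → [29, 24, 216]
+L3 (α=1/8) → [95/2, 215/8, 1677/8]
+L4 (α=1/2) → [589/4, 1959/16, 2965/16]
+L5 (α=2/3) → [711/4, 2989/16, 3413/48]
rounded: [178, 187, 71]

query (1,1) [L1,L2,L3,L4,L5] — begin 0,0,0
+L1 (α=2/3) → [446/3, 102, 136]
+L2 (α=1/3) → [1258/9, 362/3, 144]
+L3 (α=3/8) → [7991/72, 1283/12, 138]
+L4 (α=1/4) → [10319/96, 1511/16, 257/2]
+L5 (α=1/2) → [32687/192, 4775/32, 623/4]
= [170, 149, 156]


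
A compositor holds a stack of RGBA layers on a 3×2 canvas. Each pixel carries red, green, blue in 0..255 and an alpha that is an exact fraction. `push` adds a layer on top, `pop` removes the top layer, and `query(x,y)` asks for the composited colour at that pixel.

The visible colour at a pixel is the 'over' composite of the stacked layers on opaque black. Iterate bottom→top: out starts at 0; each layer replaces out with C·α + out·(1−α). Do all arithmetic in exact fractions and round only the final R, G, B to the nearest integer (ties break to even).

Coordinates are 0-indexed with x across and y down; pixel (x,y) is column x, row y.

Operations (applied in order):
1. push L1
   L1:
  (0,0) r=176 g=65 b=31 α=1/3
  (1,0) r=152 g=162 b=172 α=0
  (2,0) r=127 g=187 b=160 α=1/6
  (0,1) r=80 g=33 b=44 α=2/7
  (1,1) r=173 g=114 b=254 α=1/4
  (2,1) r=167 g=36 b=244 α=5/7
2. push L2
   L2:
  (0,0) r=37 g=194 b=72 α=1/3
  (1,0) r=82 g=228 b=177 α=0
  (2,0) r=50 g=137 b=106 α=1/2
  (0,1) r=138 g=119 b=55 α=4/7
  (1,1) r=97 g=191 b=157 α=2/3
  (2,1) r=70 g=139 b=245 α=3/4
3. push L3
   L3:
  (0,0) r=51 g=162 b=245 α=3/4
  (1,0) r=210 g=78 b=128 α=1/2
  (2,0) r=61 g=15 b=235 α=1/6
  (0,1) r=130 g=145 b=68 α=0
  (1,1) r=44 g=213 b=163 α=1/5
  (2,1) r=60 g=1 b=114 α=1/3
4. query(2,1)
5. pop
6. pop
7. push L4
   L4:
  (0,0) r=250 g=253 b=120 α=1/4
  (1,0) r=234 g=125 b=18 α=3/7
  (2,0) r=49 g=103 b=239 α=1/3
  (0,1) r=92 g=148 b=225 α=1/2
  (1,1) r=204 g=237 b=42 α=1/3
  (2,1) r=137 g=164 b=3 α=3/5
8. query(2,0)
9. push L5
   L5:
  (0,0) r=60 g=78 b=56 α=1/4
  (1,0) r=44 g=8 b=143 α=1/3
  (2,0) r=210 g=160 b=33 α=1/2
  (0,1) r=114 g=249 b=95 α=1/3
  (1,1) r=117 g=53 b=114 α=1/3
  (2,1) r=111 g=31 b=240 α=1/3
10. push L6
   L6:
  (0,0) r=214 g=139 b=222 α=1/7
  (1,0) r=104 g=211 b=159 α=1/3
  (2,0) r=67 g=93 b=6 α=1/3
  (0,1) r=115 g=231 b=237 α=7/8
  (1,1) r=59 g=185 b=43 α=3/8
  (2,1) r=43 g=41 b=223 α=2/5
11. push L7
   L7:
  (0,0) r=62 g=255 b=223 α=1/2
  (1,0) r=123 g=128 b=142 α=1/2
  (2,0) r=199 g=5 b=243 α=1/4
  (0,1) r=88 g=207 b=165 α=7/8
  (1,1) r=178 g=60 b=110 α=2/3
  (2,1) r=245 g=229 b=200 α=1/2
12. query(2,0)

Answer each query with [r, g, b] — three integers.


(2,1) stack=L1,L2,L3; from [0,0,0]:
L1 α=5/7: [835/7, 180/7, 1220/7]
L2 α=3/4: [2305/28, 3099/28, 6365/28]
L3 α=1/3: [3145/42, 3113/42, 7961/42]
= [75, 74, 190]

at x=2,y=0 over L1,L4:
after L1 α=1/6: [127/6, 187/6, 80/3]
after L4 α=1/3: [274/9, 496/9, 877/9]
→ [30, 55, 97]

query (2,0) [L1,L4,L5,L6,L7] — begin 0,0,0
after L1 α=1/6: [127/6, 187/6, 80/3]
after L4 α=1/3: [274/9, 496/9, 877/9]
after L5 α=1/2: [1082/9, 968/9, 587/9]
after L6 α=1/3: [2767/27, 2773/27, 1228/27]
after L7 α=1/4: [2279/18, 1409/18, 3415/36]
→ [127, 78, 95]


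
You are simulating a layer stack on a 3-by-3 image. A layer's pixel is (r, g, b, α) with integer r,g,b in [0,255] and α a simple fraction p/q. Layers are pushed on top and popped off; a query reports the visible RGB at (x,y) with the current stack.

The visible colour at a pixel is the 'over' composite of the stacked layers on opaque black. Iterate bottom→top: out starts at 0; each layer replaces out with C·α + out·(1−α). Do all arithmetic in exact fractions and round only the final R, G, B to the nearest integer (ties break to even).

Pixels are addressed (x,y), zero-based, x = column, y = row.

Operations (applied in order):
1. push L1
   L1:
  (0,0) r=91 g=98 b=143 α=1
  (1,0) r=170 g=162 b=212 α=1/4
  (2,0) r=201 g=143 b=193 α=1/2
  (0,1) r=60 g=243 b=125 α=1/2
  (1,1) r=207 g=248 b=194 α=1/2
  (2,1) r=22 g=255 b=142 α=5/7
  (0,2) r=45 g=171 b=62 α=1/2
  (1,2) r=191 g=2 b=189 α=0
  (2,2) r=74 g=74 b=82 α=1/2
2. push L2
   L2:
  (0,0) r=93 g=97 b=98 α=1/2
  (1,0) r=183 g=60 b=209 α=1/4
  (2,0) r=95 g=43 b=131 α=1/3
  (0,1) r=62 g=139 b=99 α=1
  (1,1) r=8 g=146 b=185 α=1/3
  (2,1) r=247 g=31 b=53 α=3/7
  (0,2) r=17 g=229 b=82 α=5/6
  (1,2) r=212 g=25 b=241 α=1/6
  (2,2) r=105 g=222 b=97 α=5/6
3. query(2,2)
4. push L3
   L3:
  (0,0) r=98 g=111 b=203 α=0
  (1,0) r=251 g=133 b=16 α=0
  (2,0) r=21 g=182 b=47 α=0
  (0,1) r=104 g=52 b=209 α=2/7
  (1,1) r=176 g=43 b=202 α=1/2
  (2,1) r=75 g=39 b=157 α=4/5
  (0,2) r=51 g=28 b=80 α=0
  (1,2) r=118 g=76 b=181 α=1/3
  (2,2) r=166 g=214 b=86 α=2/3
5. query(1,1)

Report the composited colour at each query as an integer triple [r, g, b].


(2,2) stack=L1,L2; from [0,0,0]:
L1 α=1/2: [37, 37, 41]
L2 α=5/6: [281/3, 1147/6, 263/3]
→ [94, 191, 88]

at x=1,y=1 over L1,L2,L3:
L1 α=1/2: [207/2, 124, 97]
L2 α=1/3: [215/3, 394/3, 379/3]
L3 α=1/2: [743/6, 523/6, 985/6]
→ [124, 87, 164]


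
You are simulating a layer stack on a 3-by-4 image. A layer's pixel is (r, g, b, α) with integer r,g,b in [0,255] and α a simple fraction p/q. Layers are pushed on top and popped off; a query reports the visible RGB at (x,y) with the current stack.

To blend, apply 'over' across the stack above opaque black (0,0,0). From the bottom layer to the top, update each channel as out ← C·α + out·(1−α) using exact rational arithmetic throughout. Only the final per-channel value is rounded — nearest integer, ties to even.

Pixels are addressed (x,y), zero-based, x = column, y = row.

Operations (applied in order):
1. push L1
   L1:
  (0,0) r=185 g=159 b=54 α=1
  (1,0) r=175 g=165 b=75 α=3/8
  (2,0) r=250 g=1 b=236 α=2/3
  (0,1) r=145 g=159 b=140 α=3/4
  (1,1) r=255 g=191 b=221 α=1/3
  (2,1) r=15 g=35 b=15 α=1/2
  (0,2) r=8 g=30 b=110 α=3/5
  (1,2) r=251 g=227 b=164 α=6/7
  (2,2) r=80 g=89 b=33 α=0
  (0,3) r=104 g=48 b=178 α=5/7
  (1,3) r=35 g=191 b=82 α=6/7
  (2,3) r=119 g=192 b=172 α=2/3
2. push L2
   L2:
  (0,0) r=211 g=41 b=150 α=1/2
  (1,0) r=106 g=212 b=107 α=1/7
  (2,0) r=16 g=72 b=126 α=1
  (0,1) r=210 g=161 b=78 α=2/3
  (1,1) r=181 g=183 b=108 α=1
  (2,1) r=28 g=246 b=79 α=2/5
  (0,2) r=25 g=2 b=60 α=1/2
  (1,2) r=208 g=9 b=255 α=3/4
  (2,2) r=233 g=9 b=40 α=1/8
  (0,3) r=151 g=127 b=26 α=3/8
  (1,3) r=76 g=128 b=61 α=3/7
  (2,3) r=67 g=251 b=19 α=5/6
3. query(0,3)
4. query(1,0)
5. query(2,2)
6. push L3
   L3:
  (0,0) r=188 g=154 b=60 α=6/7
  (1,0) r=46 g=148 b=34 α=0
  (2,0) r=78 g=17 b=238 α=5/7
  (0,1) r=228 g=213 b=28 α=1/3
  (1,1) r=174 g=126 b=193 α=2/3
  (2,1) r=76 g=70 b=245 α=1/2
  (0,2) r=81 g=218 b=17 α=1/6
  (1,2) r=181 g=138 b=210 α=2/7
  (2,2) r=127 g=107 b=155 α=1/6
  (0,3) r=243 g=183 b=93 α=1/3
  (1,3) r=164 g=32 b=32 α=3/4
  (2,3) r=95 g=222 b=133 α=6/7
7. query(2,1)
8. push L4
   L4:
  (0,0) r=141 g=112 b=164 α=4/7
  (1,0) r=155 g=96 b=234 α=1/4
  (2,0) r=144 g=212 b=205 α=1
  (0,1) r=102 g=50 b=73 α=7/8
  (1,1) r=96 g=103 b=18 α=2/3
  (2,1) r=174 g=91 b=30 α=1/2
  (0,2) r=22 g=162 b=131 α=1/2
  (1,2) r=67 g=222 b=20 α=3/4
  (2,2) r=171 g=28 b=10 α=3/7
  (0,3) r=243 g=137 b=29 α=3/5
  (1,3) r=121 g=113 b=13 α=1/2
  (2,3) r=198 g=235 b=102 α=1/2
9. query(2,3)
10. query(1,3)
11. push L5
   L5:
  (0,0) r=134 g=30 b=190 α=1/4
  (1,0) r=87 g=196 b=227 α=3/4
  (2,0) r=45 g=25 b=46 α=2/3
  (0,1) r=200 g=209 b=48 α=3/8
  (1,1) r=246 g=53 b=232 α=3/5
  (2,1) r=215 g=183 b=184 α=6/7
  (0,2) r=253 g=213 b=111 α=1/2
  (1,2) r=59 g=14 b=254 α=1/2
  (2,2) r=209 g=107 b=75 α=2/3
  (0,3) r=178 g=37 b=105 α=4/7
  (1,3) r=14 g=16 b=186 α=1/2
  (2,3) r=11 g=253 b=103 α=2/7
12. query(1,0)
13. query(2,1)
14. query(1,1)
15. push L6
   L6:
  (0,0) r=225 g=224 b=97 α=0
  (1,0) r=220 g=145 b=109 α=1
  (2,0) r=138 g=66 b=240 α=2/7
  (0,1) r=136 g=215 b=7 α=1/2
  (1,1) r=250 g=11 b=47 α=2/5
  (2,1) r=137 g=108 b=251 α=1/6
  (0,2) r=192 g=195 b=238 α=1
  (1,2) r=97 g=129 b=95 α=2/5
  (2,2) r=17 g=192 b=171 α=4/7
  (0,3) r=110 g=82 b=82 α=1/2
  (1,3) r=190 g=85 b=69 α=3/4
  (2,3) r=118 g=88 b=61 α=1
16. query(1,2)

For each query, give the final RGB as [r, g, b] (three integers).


(0,3) stack=L1,L2; from [0,0,0]:
after L1 α=5/7: [520/7, 240/7, 890/7]
after L2 α=3/8: [5771/56, 3867/56, 1249/14]
rounded: [103, 69, 89]

(1,0) stack=L1,L2; from [0,0,0]:
L1 α=3/8: [525/8, 495/8, 225/8]
L2 α=1/7: [1999/28, 2333/28, 1103/28]
rounded: [71, 83, 39]

(2,2) stack=L1,L2; from [0,0,0]:
after L1 α=0: [0, 0, 0]
after L2 α=1/8: [233/8, 9/8, 5]
→ [29, 1, 5]

(2,1) stack=L1,L2,L3; from [0,0,0]:
after L1 α=1/2: [15/2, 35/2, 15/2]
after L2 α=2/5: [157/10, 1089/10, 361/10]
after L3 α=1/2: [917/20, 1789/20, 2811/20]
→ [46, 89, 141]

(2,3) stack=L1,L2,L3,L4; from [0,0,0]:
+L1 (α=2/3) → [238/3, 128, 344/3]
+L2 (α=5/6) → [1243/18, 461/2, 629/18]
+L3 (α=6/7) → [11503/126, 3125/14, 14993/126]
+L4 (α=1/2) → [36451/252, 6415/28, 27845/252]
→ [145, 229, 110]

at x=1,y=3 over L1,L2,L3,L4:
after L1 α=6/7: [30, 1146/7, 492/7]
after L2 α=3/7: [348/7, 7272/49, 3249/49]
after L3 α=3/4: [948/7, 2994/49, 7953/196]
after L4 α=1/2: [1795/14, 8531/98, 10501/392]
= [128, 87, 27]

at x=1,y=0 over L1,L2,L3,L4,L5:
L1 α=3/8: [525/8, 495/8, 225/8]
L2 α=1/7: [1999/28, 2333/28, 1103/28]
L3 α=0: [1999/28, 2333/28, 1103/28]
L4 α=1/4: [10337/112, 9687/112, 9861/112]
L5 α=3/4: [39569/448, 75543/448, 86133/448]
→ [88, 169, 192]

query (2,1) [L1,L2,L3,L4,L5] — begin 0,0,0
L1 α=1/2: [15/2, 35/2, 15/2]
L2 α=2/5: [157/10, 1089/10, 361/10]
L3 α=1/2: [917/20, 1789/20, 2811/20]
L4 α=1/2: [4397/40, 3609/40, 3411/40]
L5 α=6/7: [55997/280, 47529/280, 47571/280]
→ [200, 170, 170]

at x=1,y=1 over L1,L2,L3,L4,L5:
after L1 α=1/3: [85, 191/3, 221/3]
after L2 α=1: [181, 183, 108]
after L3 α=2/3: [529/3, 145, 494/3]
after L4 α=2/3: [1105/9, 117, 602/9]
after L5 α=3/5: [8852/45, 393/5, 7468/45]
= [197, 79, 166]

at x=1,y=2 over L1,L2,L3,L4,L5,L6:
L1 α=6/7: [1506/7, 1362/7, 984/7]
L2 α=3/4: [2937/14, 1551/28, 6339/28]
L3 α=2/7: [19753/98, 15483/196, 43455/196]
L4 α=3/4: [39451/392, 146019/784, 55215/784]
L5 α=1/2: [62579/784, 156995/1568, 254351/1568]
L6 α=2/5: [339833/3920, 875529/7840, 1060973/7840]
= [87, 112, 135]


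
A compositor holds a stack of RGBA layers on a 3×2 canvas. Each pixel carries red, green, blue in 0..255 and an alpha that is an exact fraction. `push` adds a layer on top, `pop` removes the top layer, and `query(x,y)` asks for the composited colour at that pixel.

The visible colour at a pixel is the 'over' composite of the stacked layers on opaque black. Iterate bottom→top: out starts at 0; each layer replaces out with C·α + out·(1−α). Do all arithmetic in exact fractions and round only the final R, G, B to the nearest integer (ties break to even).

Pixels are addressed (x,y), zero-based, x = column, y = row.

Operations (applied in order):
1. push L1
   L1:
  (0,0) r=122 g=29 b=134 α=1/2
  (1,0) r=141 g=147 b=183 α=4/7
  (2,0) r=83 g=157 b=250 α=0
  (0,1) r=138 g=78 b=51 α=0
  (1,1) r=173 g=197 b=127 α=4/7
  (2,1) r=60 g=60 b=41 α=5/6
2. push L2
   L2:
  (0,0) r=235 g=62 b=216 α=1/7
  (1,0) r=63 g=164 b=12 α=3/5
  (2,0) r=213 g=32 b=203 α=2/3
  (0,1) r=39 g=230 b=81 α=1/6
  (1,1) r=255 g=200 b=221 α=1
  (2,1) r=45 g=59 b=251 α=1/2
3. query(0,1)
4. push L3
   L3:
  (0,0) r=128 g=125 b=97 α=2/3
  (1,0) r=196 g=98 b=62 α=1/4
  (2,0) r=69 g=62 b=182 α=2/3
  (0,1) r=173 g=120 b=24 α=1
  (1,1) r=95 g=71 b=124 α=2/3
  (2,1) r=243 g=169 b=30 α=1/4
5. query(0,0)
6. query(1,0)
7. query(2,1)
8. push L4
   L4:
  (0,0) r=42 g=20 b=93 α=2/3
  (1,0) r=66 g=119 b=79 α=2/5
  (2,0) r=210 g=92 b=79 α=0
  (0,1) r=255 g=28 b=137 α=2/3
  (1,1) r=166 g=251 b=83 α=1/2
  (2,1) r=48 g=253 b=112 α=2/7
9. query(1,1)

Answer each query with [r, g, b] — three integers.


query (0,1) [L1,L2] — begin 0,0,0
after L1 α=0: [0, 0, 0]
after L2 α=1/6: [13/2, 115/3, 27/2]
rounded: [6, 38, 14]

(0,0) stack=L1,L2,L3; from [0,0,0]:
+L1 (α=1/2) → [61, 29/2, 67]
+L2 (α=1/7) → [601/7, 149/7, 618/7]
+L3 (α=2/3) → [2393/21, 633/7, 1976/21]
= [114, 90, 94]

query (1,0) [L1,L2,L3] — begin 0,0,0
+L1 (α=4/7) → [564/7, 84, 732/7]
+L2 (α=3/5) → [2451/35, 132, 1716/35]
+L3 (α=1/4) → [14213/140, 247/2, 3659/70]
→ [102, 124, 52]

(2,1) stack=L1,L2,L3; from [0,0,0]:
L1 α=5/6: [50, 50, 205/6]
L2 α=1/2: [95/2, 109/2, 1711/12]
L3 α=1/4: [771/8, 665/8, 1831/16]
= [96, 83, 114]

query (1,1) [L1,L2,L3,L4] — begin 0,0,0
after L1 α=4/7: [692/7, 788/7, 508/7]
after L2 α=1: [255, 200, 221]
after L3 α=2/3: [445/3, 114, 469/3]
after L4 α=1/2: [943/6, 365/2, 359/3]
= [157, 182, 120]


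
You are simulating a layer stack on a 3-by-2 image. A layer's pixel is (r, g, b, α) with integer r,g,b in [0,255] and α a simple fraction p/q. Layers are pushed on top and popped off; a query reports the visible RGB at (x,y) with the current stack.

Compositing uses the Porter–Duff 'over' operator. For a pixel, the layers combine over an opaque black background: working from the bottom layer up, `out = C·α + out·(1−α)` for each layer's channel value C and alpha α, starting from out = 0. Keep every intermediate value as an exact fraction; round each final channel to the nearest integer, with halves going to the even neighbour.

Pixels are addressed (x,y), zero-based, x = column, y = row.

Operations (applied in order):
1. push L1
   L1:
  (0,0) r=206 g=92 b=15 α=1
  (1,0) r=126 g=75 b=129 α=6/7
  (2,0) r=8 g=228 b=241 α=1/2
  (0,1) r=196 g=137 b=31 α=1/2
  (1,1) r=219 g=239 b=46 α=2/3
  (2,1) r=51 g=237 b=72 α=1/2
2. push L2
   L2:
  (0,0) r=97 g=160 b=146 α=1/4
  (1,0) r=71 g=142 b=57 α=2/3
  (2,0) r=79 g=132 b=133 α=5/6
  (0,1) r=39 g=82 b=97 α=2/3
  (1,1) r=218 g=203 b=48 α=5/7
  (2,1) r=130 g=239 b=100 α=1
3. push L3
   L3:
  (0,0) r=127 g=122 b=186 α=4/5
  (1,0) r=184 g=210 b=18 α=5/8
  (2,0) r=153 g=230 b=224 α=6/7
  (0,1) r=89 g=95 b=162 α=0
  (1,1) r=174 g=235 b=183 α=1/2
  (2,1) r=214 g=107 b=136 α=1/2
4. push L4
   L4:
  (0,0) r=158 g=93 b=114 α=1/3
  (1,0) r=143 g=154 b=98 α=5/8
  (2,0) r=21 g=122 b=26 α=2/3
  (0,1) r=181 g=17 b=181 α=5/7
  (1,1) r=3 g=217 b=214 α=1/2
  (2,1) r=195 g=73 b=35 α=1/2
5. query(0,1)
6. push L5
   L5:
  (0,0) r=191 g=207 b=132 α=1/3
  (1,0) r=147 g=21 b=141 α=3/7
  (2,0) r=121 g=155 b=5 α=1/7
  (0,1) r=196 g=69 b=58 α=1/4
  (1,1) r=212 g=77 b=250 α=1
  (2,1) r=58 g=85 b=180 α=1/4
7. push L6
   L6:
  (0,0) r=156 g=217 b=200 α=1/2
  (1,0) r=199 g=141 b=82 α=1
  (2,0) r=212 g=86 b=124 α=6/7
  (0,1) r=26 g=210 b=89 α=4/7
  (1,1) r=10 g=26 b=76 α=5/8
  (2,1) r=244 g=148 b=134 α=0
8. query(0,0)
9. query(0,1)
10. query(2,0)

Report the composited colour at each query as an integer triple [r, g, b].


(0,1) stack=L1,L2,L3,L4; from [0,0,0]:
after L1 α=1/2: [98, 137/2, 31/2]
after L2 α=2/3: [176/3, 155/2, 419/6]
after L3 α=0: [176/3, 155/2, 419/6]
after L4 α=5/7: [3067/21, 240/7, 3134/21]
→ [146, 34, 149]

(0,0) stack=L1,L2,L3,L4,L5,L6; from [0,0,0]:
L1 α=1: [206, 92, 15]
L2 α=1/4: [715/4, 109, 191/4]
L3 α=4/5: [2747/20, 597/5, 3167/20]
L4 α=1/3: [4327/30, 553/5, 4307/30]
L5 α=1/3: [7192/45, 2141/15, 6287/45]
L6 α=1/2: [7106/45, 2698/15, 15287/90]
= [158, 180, 170]

query (0,1) [L1,L2,L3,L4,L5,L6] — begin 0,0,0
L1 α=1/2: [98, 137/2, 31/2]
L2 α=2/3: [176/3, 155/2, 419/6]
L3 α=0: [176/3, 155/2, 419/6]
L4 α=5/7: [3067/21, 240/7, 3134/21]
L5 α=1/4: [4439/28, 1203/28, 885/7]
L6 α=4/7: [16229/196, 27129/196, 5147/49]
→ [83, 138, 105]

at x=2,y=0 over L1,L2,L3,L4,L5,L6:
after L1 α=1/2: [4, 114, 241/2]
after L2 α=5/6: [133/2, 129, 1571/12]
after L3 α=6/7: [1969/14, 1509/7, 17699/84]
after L4 α=2/3: [2557/42, 3217/21, 22067/252]
after L5 α=1/7: [3404/49, 7519/49, 22277/294]
after L6 α=6/7: [65732/343, 32803/343, 241013/2058]
→ [192, 96, 117]


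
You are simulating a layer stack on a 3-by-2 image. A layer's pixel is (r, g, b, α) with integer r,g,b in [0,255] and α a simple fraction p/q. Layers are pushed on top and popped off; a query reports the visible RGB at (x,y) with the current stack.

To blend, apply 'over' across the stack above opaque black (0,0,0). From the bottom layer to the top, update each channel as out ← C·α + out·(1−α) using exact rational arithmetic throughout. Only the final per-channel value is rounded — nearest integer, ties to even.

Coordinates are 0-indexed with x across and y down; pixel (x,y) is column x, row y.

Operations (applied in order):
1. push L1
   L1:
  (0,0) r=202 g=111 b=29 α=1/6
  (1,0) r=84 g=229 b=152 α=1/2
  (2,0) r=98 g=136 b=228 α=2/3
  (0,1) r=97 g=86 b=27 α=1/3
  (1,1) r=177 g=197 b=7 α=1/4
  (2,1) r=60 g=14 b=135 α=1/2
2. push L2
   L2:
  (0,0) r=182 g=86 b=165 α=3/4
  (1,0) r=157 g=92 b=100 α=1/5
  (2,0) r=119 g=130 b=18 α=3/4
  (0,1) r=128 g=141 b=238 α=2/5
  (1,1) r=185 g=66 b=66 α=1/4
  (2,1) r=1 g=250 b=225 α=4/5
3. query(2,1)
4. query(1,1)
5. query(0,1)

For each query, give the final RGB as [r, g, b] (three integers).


at x=2,y=1 over L1,L2:
after L1 α=1/2: [30, 7, 135/2]
after L2 α=4/5: [34/5, 1007/5, 387/2]
→ [7, 201, 194]

at x=1,y=1 over L1,L2:
+L1 (α=1/4) → [177/4, 197/4, 7/4]
+L2 (α=1/4) → [1271/16, 855/16, 285/16]
= [79, 53, 18]

query (0,1) [L1,L2] — begin 0,0,0
L1 α=1/3: [97/3, 86/3, 9]
L2 α=2/5: [353/5, 368/5, 503/5]
rounded: [71, 74, 101]


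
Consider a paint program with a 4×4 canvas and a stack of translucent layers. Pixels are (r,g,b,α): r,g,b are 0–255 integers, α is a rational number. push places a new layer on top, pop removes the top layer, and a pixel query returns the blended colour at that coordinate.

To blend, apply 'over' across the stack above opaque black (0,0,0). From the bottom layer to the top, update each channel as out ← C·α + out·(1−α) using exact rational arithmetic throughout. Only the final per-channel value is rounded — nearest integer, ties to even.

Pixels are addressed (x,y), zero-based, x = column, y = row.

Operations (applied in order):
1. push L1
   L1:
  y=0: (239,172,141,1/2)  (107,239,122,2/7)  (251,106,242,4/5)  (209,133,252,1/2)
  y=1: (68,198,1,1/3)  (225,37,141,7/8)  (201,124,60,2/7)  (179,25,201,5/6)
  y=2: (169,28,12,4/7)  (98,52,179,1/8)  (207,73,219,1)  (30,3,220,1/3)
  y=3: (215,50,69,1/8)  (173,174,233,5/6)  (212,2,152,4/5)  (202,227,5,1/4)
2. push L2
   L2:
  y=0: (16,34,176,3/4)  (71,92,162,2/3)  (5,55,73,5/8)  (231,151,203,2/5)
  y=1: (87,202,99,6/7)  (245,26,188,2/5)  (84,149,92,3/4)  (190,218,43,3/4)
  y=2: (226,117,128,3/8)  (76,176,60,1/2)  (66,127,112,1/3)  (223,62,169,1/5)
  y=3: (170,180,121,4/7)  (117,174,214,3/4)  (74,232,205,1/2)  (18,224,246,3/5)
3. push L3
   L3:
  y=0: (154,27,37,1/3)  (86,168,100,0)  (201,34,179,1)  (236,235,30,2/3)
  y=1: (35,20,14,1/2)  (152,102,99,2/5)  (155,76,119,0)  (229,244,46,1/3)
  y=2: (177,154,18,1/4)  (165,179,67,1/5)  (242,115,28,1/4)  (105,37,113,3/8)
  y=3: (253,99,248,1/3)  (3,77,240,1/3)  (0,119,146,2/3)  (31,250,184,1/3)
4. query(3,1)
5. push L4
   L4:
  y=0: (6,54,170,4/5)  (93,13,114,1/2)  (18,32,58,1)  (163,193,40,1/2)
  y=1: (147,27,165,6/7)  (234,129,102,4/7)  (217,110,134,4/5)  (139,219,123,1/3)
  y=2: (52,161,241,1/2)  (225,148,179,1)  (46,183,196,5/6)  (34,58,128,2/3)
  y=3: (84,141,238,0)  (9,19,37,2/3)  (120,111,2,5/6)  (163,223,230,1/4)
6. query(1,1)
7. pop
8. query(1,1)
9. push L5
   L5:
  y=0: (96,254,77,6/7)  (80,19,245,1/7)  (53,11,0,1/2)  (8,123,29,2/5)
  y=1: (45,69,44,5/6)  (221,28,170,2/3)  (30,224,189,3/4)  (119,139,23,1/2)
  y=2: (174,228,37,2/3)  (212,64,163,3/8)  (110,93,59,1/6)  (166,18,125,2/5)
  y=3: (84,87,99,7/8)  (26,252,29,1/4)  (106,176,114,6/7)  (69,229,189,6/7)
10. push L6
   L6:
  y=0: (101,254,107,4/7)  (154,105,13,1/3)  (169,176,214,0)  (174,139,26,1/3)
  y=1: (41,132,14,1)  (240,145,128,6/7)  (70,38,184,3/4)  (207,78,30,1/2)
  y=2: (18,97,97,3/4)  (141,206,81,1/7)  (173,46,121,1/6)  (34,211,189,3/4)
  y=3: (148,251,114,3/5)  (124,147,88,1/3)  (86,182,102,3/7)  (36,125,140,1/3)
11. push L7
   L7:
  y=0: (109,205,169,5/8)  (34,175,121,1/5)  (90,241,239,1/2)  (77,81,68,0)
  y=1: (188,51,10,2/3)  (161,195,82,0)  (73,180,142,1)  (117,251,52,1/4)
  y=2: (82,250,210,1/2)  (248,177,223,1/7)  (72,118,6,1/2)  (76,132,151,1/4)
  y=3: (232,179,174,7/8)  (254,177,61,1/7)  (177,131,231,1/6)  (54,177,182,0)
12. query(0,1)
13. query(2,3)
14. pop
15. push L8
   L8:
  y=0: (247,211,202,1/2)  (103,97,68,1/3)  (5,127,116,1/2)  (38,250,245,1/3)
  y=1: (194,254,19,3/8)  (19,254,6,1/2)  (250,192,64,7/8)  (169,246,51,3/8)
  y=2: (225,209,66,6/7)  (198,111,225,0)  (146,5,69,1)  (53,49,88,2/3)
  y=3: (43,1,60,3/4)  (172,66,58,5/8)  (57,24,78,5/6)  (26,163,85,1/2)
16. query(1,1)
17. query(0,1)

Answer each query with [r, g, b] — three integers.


at x=3,y=1 over L1,L2,L3:
+L1 (α=5/6) → [895/6, 125/6, 335/2]
+L2 (α=3/4) → [4315/24, 4049/24, 593/8]
+L3 (α=1/3) → [7063/36, 6977/36, 259/4]
= [196, 194, 65]

(1,1) stack=L1,L2,L3,L4; from [0,0,0]:
L1 α=7/8: [1575/8, 259/8, 987/8]
L2 α=2/5: [1729/8, 1193/40, 5969/40]
L3 α=2/5: [7619/40, 11739/200, 25827/200]
L4 α=4/7: [60297/280, 138417/1400, 159081/1400]
= [215, 99, 114]

(1,1) stack=L1,L2,L3; from [0,0,0]:
+L1 (α=7/8) → [1575/8, 259/8, 987/8]
+L2 (α=2/5) → [1729/8, 1193/40, 5969/40]
+L3 (α=2/5) → [7619/40, 11739/200, 25827/200]
rounded: [190, 59, 129]

(0,1) stack=L1,L2,L3,L5,L6,L7; from [0,0,0]:
L1 α=1/3: [68/3, 66, 1/3]
L2 α=6/7: [1634/21, 1278/7, 1783/21]
L3 α=1/2: [2369/42, 709/7, 2077/42]
L5 α=5/6: [11819/252, 1562/21, 11317/252]
L6 α=1: [41, 132, 14]
L7 α=2/3: [139, 78, 34/3]
rounded: [139, 78, 11]

(2,3) stack=L1,L2,L3,L5,L6,L7; from [0,0,0]:
L1 α=4/5: [848/5, 8/5, 608/5]
L2 α=1/2: [609/5, 584/5, 1633/10]
L3 α=2/3: [203/5, 1774/15, 4553/30]
L5 α=6/7: [3383/35, 17614/105, 25073/210]
L6 α=3/7: [22562/245, 127786/735, 82276/735]
L7 α=1/6: [31235/294, 147043/882, 116233/882]
→ [106, 167, 132]

at x=1,y=1 over L1,L2,L3,L5,L6,L8:
L1 α=7/8: [1575/8, 259/8, 987/8]
L2 α=2/5: [1729/8, 1193/40, 5969/40]
L3 α=2/5: [7619/40, 11739/200, 25827/200]
L5 α=2/3: [8433/40, 22939/600, 93827/600]
L6 α=6/7: [66033/280, 544939/4200, 554627/4200]
L8 α=1/2: [71353/560, 1611739/8400, 579827/8400]
rounded: [127, 192, 69]

query (0,1) [L1,L2,L3,L5,L6,L8] — begin 0,0,0
+L1 (α=1/3) → [68/3, 66, 1/3]
+L2 (α=6/7) → [1634/21, 1278/7, 1783/21]
+L3 (α=1/2) → [2369/42, 709/7, 2077/42]
+L5 (α=5/6) → [11819/252, 1562/21, 11317/252]
+L6 (α=1) → [41, 132, 14]
+L8 (α=3/8) → [787/8, 711/4, 127/8]
→ [98, 178, 16]


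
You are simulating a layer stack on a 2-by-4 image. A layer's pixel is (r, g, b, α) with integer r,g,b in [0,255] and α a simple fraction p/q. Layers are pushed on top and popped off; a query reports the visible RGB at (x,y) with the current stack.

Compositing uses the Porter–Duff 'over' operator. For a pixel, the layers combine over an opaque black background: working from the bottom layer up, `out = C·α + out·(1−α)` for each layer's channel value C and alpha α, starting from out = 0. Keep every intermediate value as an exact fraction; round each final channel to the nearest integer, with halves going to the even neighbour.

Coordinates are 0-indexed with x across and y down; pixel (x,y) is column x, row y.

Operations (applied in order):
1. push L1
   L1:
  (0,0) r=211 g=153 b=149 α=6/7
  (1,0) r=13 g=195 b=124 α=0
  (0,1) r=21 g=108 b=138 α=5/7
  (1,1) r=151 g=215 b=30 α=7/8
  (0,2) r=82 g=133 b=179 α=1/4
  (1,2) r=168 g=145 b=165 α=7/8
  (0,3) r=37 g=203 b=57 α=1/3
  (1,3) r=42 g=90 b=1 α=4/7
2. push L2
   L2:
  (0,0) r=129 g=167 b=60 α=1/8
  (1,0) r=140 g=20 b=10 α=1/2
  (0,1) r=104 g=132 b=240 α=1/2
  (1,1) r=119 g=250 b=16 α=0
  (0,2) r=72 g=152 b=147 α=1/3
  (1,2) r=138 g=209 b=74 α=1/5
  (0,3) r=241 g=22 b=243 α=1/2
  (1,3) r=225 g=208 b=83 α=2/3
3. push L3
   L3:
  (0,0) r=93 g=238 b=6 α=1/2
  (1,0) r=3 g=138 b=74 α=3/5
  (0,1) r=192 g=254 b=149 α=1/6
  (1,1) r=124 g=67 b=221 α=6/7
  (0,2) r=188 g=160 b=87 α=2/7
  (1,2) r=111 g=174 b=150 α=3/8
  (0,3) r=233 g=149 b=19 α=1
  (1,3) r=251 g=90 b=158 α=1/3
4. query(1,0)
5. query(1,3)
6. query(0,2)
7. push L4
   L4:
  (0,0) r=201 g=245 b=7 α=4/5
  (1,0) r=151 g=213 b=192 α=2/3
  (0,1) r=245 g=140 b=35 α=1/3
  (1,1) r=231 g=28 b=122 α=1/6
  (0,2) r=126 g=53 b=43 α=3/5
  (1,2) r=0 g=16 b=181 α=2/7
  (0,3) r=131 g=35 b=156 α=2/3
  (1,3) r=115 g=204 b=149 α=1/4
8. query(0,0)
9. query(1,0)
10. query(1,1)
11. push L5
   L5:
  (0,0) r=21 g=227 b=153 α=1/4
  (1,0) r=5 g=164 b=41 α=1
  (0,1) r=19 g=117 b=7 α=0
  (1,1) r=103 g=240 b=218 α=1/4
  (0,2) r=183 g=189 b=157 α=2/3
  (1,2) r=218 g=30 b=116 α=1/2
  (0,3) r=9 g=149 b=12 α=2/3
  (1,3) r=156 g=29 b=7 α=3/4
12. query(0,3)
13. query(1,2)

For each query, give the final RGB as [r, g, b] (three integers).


query (1,0) [L1,L2,L3] — begin 0,0,0
+L1 (α=0) → [0, 0, 0]
+L2 (α=1/2) → [70, 10, 5]
+L3 (α=3/5) → [149/5, 434/5, 232/5]
→ [30, 87, 46]

query (1,3) [L1,L2,L3] — begin 0,0,0
L1 α=4/7: [24, 360/7, 4/7]
L2 α=2/3: [158, 3272/21, 1166/21]
L3 α=1/3: [189, 8434/63, 5650/63]
→ [189, 134, 90]

query (0,2) [L1,L2,L3] — begin 0,0,0
L1 α=1/4: [41/2, 133/4, 179/4]
L2 α=1/3: [113/3, 437/6, 473/6]
L3 α=2/7: [1693/21, 4105/42, 487/6]
→ [81, 98, 81]

query (0,0) [L1,L2,L3,L4] — begin 0,0,0
+L1 (α=6/7) → [1266/7, 918/7, 894/7]
+L2 (α=1/8) → [1395/8, 1085/8, 477/4]
+L3 (α=1/2) → [2139/16, 2989/16, 501/8]
+L4 (α=4/5) → [15003/80, 18669/80, 145/8]
= [188, 233, 18]

at x=1,y=0 over L1,L2,L3,L4:
L1 α=0: [0, 0, 0]
L2 α=1/2: [70, 10, 5]
L3 α=3/5: [149/5, 434/5, 232/5]
L4 α=2/3: [553/5, 2564/15, 2152/15]
= [111, 171, 143]

(1,1) stack=L1,L2,L3,L4; from [0,0,0]:
after L1 α=7/8: [1057/8, 1505/8, 105/4]
after L2 α=0: [1057/8, 1505/8, 105/4]
after L3 α=6/7: [7009/56, 4721/56, 5409/28]
after L4 α=1/6: [47981/336, 8391/112, 30461/168]
= [143, 75, 181]

query (0,3) [L1,L2,L3,L4,L5] — begin 0,0,0
+L1 (α=1/3) → [37/3, 203/3, 19]
+L2 (α=1/2) → [380/3, 269/6, 131]
+L3 (α=1) → [233, 149, 19]
+L4 (α=2/3) → [165, 73, 331/3]
+L5 (α=2/3) → [61, 371/3, 403/9]
rounded: [61, 124, 45]

at x=1,y=2 over L1,L2,L3,L4,L5:
after L1 α=7/8: [147, 1015/8, 1155/8]
after L2 α=1/5: [726/5, 1433/10, 1303/10]
after L3 α=3/8: [1059/8, 2477/16, 2203/16]
after L4 α=2/7: [5295/56, 12897/112, 2401/16]
after L5 α=1/2: [17503/112, 16257/224, 4257/32]
→ [156, 73, 133]
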